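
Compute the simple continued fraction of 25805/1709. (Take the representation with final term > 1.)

[15; 10, 18, 1, 8]

25805 = 15·1709 + 170
1709 = 10·170 + 9
170 = 18·9 + 8
9 = 1·8 + 1
8 = 8·1 + 0  (stop)
So 25805/1709 = [15; 10, 18, 1, 8].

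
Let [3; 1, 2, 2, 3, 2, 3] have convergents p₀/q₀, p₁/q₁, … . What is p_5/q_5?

204/55

Using pₖ = aₖpₖ₋₁ + pₖ₋₂, qₖ = aₖqₖ₋₁ + qₖ₋₂ (with p₋₁=1, p₋₂=0, q₋₁=0, q₋₂=1):
  k=0: a=3, p=3, q=1
  k=1: a=1, p=4, q=1
  k=2: a=2, p=11, q=3
  k=3: a=2, p=26, q=7
  k=4: a=3, p=89, q=24
  k=5: a=2, p=204, q=55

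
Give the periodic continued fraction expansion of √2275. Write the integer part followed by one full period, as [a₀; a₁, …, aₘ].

[47; 1, 2, 3, 2, 1, 94]

a₀ = ⌊√2275⌋ = 47.
With m₀=0, d₀=1 and mₖ₊₁ = dₖaₖ − mₖ, dₖ₊₁ = (n − mₖ₊₁²)/dₖ, aₖ₊₁ = ⌊(a₀+mₖ₊₁)/dₖ₊₁⌋:
  k=1: m=47, d=66, a=1
  k=2: m=19, d=29, a=2
  k=3: m=39, d=26, a=3
  k=4: m=39, d=29, a=2
  k=5: m=19, d=66, a=1
  k=6: m=47, d=1, a=94
d=1 and a=2a₀=94 at k=6, so the next step gives (m, d) = (47, 66) again — its k=1 value — and the period has length 6.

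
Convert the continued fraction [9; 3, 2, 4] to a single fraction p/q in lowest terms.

Using pₖ = aₖpₖ₋₁ + pₖ₋₂ and qₖ = aₖqₖ₋₁ + qₖ₋₂:
  k=0: a=9, p=9, q=1
  k=1: a=3, p=28, q=3
  k=2: a=2, p=65, q=7
  k=3: a=4, p=288, q=31

288/31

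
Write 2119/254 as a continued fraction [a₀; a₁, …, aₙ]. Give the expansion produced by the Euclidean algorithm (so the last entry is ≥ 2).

2119 = 8·254 + 87
254 = 2·87 + 80
87 = 1·80 + 7
80 = 11·7 + 3
7 = 2·3 + 1
3 = 3·1 + 0  (stop)
So 2119/254 = [8; 2, 1, 11, 2, 3].

[8; 2, 1, 11, 2, 3]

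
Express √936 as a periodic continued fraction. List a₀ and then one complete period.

[30; 1, 1, 2, 6, 2, 1, 1, 60]

a₀ = ⌊√936⌋ = 30.
With m₀=0, d₀=1 and mₖ₊₁ = dₖaₖ − mₖ, dₖ₊₁ = (n − mₖ₊₁²)/dₖ, aₖ₊₁ = ⌊(a₀+mₖ₊₁)/dₖ₊₁⌋:
  k=1: m=30, d=36, a=1
  k=2: m=6, d=25, a=1
  k=3: m=19, d=23, a=2
  k=4: m=27, d=9, a=6
  k=5: m=27, d=23, a=2
  k=6: m=19, d=25, a=1
  k=7: m=6, d=36, a=1
  k=8: m=30, d=1, a=60
d=1 and a=2a₀=60 at k=8, so the next step gives (m, d) = (30, 36) again — its k=1 value — and the period has length 8.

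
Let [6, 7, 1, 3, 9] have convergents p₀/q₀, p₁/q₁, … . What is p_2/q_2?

49/8

Using pₖ = aₖpₖ₋₁ + pₖ₋₂, qₖ = aₖqₖ₋₁ + qₖ₋₂ (with p₋₁=1, p₋₂=0, q₋₁=0, q₋₂=1):
  k=0: a=6, p=6, q=1
  k=1: a=7, p=43, q=7
  k=2: a=1, p=49, q=8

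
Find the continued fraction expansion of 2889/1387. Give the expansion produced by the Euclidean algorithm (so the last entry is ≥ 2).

[2; 12, 16, 2, 3]

2889 = 2*1387 + 115
1387 = 12*115 + 7
115 = 16*7 + 3
7 = 2*3 + 1
3 = 3*1 + 0  (stop)
So 2889/1387 = [2; 12, 16, 2, 3].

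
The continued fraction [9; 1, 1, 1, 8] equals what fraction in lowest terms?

Using pₖ = aₖpₖ₋₁ + pₖ₋₂ and qₖ = aₖqₖ₋₁ + qₖ₋₂:
  k=0: a=9, p=9, q=1
  k=1: a=1, p=10, q=1
  k=2: a=1, p=19, q=2
  k=3: a=1, p=29, q=3
  k=4: a=8, p=251, q=26

251/26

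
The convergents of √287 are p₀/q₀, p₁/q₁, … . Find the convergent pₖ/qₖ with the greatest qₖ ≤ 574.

√287 = [16; 1, 15, 1, 32, …] (period length 4).
Convergents:
  p_0/q_0 = 16/1
  p_1/q_1 = 17/1
  p_2/q_2 = 271/16
  p_3/q_3 = 288/17
  p_4/q_4 = 9487/560
  p_5/q_5 = 9775/577
q_4 = 560 ≤ 574 < 577 = q_5, so the answer is 9487/560.

9487/560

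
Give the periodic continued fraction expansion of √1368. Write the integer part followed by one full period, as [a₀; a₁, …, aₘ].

a₀ = ⌊√1368⌋ = 36.
With m₀=0, d₀=1 and mₖ₊₁ = dₖaₖ − mₖ, dₖ₊₁ = (n − mₖ₊₁²)/dₖ, aₖ₊₁ = ⌊(a₀+mₖ₊₁)/dₖ₊₁⌋:
  k=1: m=36, d=72, a=1
  k=2: m=36, d=1, a=72
d=1 and a=2a₀=72 at k=2, so the next step gives (m, d) = (36, 72) again — its k=1 value — and the period has length 2.

[36; 1, 72]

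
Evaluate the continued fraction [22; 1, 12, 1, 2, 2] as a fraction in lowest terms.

Using pₖ = aₖpₖ₋₁ + pₖ₋₂ and qₖ = aₖqₖ₋₁ + qₖ₋₂:
  k=0: a=22, p=22, q=1
  k=1: a=1, p=23, q=1
  k=2: a=12, p=298, q=13
  k=3: a=1, p=321, q=14
  k=4: a=2, p=940, q=41
  k=5: a=2, p=2201, q=96

2201/96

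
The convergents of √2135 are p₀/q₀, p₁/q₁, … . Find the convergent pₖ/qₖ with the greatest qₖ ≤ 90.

1571/34

√2135 = [46; 4, 1, 5, 1, 4, 92, …] (period length 6).
Convergents:
  p_0/q_0 = 46/1
  p_1/q_1 = 185/4
  p_2/q_2 = 231/5
  p_3/q_3 = 1340/29
  p_4/q_4 = 1571/34
  p_5/q_5 = 7624/165
q_4 = 34 ≤ 90 < 165 = q_5, so the answer is 1571/34.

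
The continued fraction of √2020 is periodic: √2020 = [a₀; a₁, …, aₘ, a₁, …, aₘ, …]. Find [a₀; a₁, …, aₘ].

[44; 1, 16, 1, 88]

a₀ = ⌊√2020⌋ = 44.
With m₀=0, d₀=1 and mₖ₊₁ = dₖaₖ − mₖ, dₖ₊₁ = (n − mₖ₊₁²)/dₖ, aₖ₊₁ = ⌊(a₀+mₖ₊₁)/dₖ₊₁⌋:
  k=1: m=44, d=84, a=1
  k=2: m=40, d=5, a=16
  k=3: m=40, d=84, a=1
  k=4: m=44, d=1, a=88
d=1 and a=2a₀=88 at k=4, so the next step gives (m, d) = (44, 84) again — its k=1 value — and the period has length 4.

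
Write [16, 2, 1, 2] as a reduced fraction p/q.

131/8

Using pₖ = aₖpₖ₋₁ + pₖ₋₂ and qₖ = aₖqₖ₋₁ + qₖ₋₂:
  k=0: a=16, p=16, q=1
  k=1: a=2, p=33, q=2
  k=2: a=1, p=49, q=3
  k=3: a=2, p=131, q=8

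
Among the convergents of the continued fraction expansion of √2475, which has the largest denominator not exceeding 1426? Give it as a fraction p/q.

59351/1193

√2475 = [49; 1, 2, 1, 98, …] (period length 4).
Convergents:
  p_0/q_0 = 49/1
  p_1/q_1 = 50/1
  p_2/q_2 = 149/3
  p_3/q_3 = 199/4
  p_4/q_4 = 19651/395
  p_5/q_5 = 19850/399
  p_6/q_6 = 59351/1193
  p_7/q_7 = 79201/1592
q_6 = 1193 ≤ 1426 < 1592 = q_7, so the answer is 59351/1193.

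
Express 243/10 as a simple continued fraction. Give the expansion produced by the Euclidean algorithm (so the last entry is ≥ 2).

243 = 24·10 + 3
10 = 3·3 + 1
3 = 3·1 + 0  (stop)
So 243/10 = [24; 3, 3].

[24; 3, 3]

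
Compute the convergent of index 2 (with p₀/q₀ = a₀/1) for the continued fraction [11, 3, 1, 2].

Using pₖ = aₖpₖ₋₁ + pₖ₋₂, qₖ = aₖqₖ₋₁ + qₖ₋₂ (with p₋₁=1, p₋₂=0, q₋₁=0, q₋₂=1):
  k=0: a=11, p=11, q=1
  k=1: a=3, p=34, q=3
  k=2: a=1, p=45, q=4

45/4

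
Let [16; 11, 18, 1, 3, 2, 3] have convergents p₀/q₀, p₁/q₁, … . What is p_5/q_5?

30057/1868

Using pₖ = aₖpₖ₋₁ + pₖ₋₂, qₖ = aₖqₖ₋₁ + qₖ₋₂ (with p₋₁=1, p₋₂=0, q₋₁=0, q₋₂=1):
  k=0: a=16, p=16, q=1
  k=1: a=11, p=177, q=11
  k=2: a=18, p=3202, q=199
  k=3: a=1, p=3379, q=210
  k=4: a=3, p=13339, q=829
  k=5: a=2, p=30057, q=1868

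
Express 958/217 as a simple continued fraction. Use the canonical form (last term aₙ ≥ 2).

[4; 2, 2, 2, 3, 5]

958 = 4·217 + 90
217 = 2·90 + 37
90 = 2·37 + 16
37 = 2·16 + 5
16 = 3·5 + 1
5 = 5·1 + 0  (stop)
So 958/217 = [4; 2, 2, 2, 3, 5].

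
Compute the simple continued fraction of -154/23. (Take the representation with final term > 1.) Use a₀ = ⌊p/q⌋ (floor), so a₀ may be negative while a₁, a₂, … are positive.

-154 = -7×23 + 7
23 = 3×7 + 2
7 = 3×2 + 1
2 = 2×1 + 0  (stop)
So -154/23 = [-7; 3, 3, 2].

[-7; 3, 3, 2]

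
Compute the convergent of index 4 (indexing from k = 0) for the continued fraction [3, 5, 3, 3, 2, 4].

Using pₖ = aₖpₖ₋₁ + pₖ₋₂, qₖ = aₖqₖ₋₁ + qₖ₋₂ (with p₋₁=1, p₋₂=0, q₋₁=0, q₋₂=1):
  k=0: a=3, p=3, q=1
  k=1: a=5, p=16, q=5
  k=2: a=3, p=51, q=16
  k=3: a=3, p=169, q=53
  k=4: a=2, p=389, q=122

389/122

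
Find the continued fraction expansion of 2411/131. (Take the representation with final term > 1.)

[18; 2, 2, 8, 3]

2411 = 18·131 + 53
131 = 2·53 + 25
53 = 2·25 + 3
25 = 8·3 + 1
3 = 3·1 + 0  (stop)
So 2411/131 = [18; 2, 2, 8, 3].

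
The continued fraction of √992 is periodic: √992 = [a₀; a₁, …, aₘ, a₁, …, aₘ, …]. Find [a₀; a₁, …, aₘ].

[31; 2, 62]

a₀ = ⌊√992⌋ = 31.
With m₀=0, d₀=1 and mₖ₊₁ = dₖaₖ − mₖ, dₖ₊₁ = (n − mₖ₊₁²)/dₖ, aₖ₊₁ = ⌊(a₀+mₖ₊₁)/dₖ₊₁⌋:
  k=1: m=31, d=31, a=2
  k=2: m=31, d=1, a=62
d=1 and a=2a₀=62 at k=2, so the next step gives (m, d) = (31, 31) again — its k=1 value — and the period has length 2.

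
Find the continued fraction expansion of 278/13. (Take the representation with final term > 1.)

278 = 21·13 + 5
13 = 2·5 + 3
5 = 1·3 + 2
3 = 1·2 + 1
2 = 2·1 + 0  (stop)
So 278/13 = [21; 2, 1, 1, 2].

[21; 2, 1, 1, 2]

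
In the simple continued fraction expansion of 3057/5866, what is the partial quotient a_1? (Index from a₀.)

1

3057 = 0·5866 + 3057   →  a_0 = 0
5866 = 1·3057 + 2809   →  a_1 = 1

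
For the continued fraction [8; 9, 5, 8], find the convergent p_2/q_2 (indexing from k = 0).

373/46

Using pₖ = aₖpₖ₋₁ + pₖ₋₂, qₖ = aₖqₖ₋₁ + qₖ₋₂ (with p₋₁=1, p₋₂=0, q₋₁=0, q₋₂=1):
  k=0: a=8, p=8, q=1
  k=1: a=9, p=73, q=9
  k=2: a=5, p=373, q=46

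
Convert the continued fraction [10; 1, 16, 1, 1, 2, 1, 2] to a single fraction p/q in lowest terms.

Using pₖ = aₖpₖ₋₁ + pₖ₋₂ and qₖ = aₖqₖ₋₁ + qₖ₋₂:
  k=0: a=10, p=10, q=1
  k=1: a=1, p=11, q=1
  k=2: a=16, p=186, q=17
  k=3: a=1, p=197, q=18
  k=4: a=1, p=383, q=35
  k=5: a=2, p=963, q=88
  k=6: a=1, p=1346, q=123
  k=7: a=2, p=3655, q=334

3655/334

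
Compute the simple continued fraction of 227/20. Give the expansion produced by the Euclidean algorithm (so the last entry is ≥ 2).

[11; 2, 1, 6]

227 = 11·20 + 7
20 = 2·7 + 6
7 = 1·6 + 1
6 = 6·1 + 0  (stop)
So 227/20 = [11; 2, 1, 6].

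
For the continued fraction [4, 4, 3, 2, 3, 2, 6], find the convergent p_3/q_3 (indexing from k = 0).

127/30

Using pₖ = aₖpₖ₋₁ + pₖ₋₂, qₖ = aₖqₖ₋₁ + qₖ₋₂ (with p₋₁=1, p₋₂=0, q₋₁=0, q₋₂=1):
  k=0: a=4, p=4, q=1
  k=1: a=4, p=17, q=4
  k=2: a=3, p=55, q=13
  k=3: a=2, p=127, q=30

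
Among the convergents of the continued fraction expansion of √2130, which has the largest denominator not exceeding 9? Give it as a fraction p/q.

√2130 = [46; 6, 1, 1, 2, 1, 1, 6, 92, …] (period length 8).
Convergents:
  p_0/q_0 = 46/1
  p_1/q_1 = 277/6
  p_2/q_2 = 323/7
  p_3/q_3 = 600/13
q_2 = 7 ≤ 9 < 13 = q_3, so the answer is 323/7.

323/7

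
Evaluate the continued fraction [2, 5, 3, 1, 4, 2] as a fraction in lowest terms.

484/221

Fold from the inside: start with 2/1.
  4 + 1/2 = 9/2
  1 + 2/9 = 11/9
  3 + 9/11 = 42/11
  5 + 11/42 = 221/42
  2 + 42/221 = 484/221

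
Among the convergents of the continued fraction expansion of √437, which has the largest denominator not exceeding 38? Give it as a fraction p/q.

√437 = [20; 1, 9, 2, 9, 1, 40, …] (period length 6).
Convergents:
  p_0/q_0 = 20/1
  p_1/q_1 = 21/1
  p_2/q_2 = 209/10
  p_3/q_3 = 439/21
  p_4/q_4 = 4160/199
q_3 = 21 ≤ 38 < 199 = q_4, so the answer is 439/21.

439/21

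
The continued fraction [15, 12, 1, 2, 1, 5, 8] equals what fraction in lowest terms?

Fold from the inside: start with 8/1.
  5 + 1/8 = 41/8
  1 + 8/41 = 49/41
  2 + 41/49 = 139/49
  1 + 49/139 = 188/139
  12 + 139/188 = 2395/188
  15 + 188/2395 = 36113/2395

36113/2395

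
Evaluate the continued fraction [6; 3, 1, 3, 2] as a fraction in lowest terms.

Using pₖ = aₖpₖ₋₁ + pₖ₋₂ and qₖ = aₖqₖ₋₁ + qₖ₋₂:
  k=0: a=6, p=6, q=1
  k=1: a=3, p=19, q=3
  k=2: a=1, p=25, q=4
  k=3: a=3, p=94, q=15
  k=4: a=2, p=213, q=34

213/34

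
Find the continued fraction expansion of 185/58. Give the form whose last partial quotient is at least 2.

[3; 5, 3, 1, 2]

185 = 3*58 + 11
58 = 5*11 + 3
11 = 3*3 + 2
3 = 1*2 + 1
2 = 2*1 + 0  (stop)
So 185/58 = [3; 5, 3, 1, 2].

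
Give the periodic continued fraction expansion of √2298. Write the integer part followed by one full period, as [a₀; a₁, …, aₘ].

a₀ = ⌊√2298⌋ = 47.

[47; 1, 14, 1, 94]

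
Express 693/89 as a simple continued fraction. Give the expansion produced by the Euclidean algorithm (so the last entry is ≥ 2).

[7; 1, 3, 1, 2, 6]

693 = 7*89 + 70
89 = 1*70 + 19
70 = 3*19 + 13
19 = 1*13 + 6
13 = 2*6 + 1
6 = 6*1 + 0  (stop)
So 693/89 = [7; 1, 3, 1, 2, 6].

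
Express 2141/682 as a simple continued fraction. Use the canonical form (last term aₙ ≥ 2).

2141 = 3*682 + 95
682 = 7*95 + 17
95 = 5*17 + 10
17 = 1*10 + 7
10 = 1*7 + 3
7 = 2*3 + 1
3 = 3*1 + 0  (stop)
So 2141/682 = [3; 7, 5, 1, 1, 2, 3].

[3; 7, 5, 1, 1, 2, 3]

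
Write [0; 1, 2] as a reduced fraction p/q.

Using pₖ = aₖpₖ₋₁ + pₖ₋₂ and qₖ = aₖqₖ₋₁ + qₖ₋₂:
  k=0: a=0, p=0, q=1
  k=1: a=1, p=1, q=1
  k=2: a=2, p=2, q=3

2/3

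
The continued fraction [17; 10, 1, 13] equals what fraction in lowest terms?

Using pₖ = aₖpₖ₋₁ + pₖ₋₂ and qₖ = aₖqₖ₋₁ + qₖ₋₂:
  k=0: a=17, p=17, q=1
  k=1: a=10, p=171, q=10
  k=2: a=1, p=188, q=11
  k=3: a=13, p=2615, q=153

2615/153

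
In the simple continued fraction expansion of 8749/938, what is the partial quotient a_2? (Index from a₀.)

8749 = 9·938 + 307   →  a_0 = 9
938 = 3·307 + 17   →  a_1 = 3
307 = 18·17 + 1   →  a_2 = 18

18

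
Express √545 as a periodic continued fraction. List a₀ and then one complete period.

a₀ = ⌊√545⌋ = 23.

[23; 2, 1, 8, 1, 2, 46]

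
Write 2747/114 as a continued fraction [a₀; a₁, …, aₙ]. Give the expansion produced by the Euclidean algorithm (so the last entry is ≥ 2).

[24; 10, 2, 1, 3]

2747 = 24*114 + 11
114 = 10*11 + 4
11 = 2*4 + 3
4 = 1*3 + 1
3 = 3*1 + 0  (stop)
So 2747/114 = [24; 10, 2, 1, 3].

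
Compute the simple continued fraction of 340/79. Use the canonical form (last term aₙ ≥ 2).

340 = 4×79 + 24
79 = 3×24 + 7
24 = 3×7 + 3
7 = 2×3 + 1
3 = 3×1 + 0  (stop)
So 340/79 = [4; 3, 3, 2, 3].

[4; 3, 3, 2, 3]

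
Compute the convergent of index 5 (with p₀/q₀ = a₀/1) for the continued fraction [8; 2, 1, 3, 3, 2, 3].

Using pₖ = aₖpₖ₋₁ + pₖ₋₂, qₖ = aₖqₖ₋₁ + qₖ₋₂ (with p₋₁=1, p₋₂=0, q₋₁=0, q₋₂=1):
  k=0: a=8, p=8, q=1
  k=1: a=2, p=17, q=2
  k=2: a=1, p=25, q=3
  k=3: a=3, p=92, q=11
  k=4: a=3, p=301, q=36
  k=5: a=2, p=694, q=83

694/83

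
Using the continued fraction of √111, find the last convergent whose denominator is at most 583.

√111 = [10; 1, 1, 6, 1, 1, 20, …] (period length 6).
Convergents:
  p_0/q_0 = 10/1
  p_1/q_1 = 11/1
  p_2/q_2 = 21/2
  p_3/q_3 = 137/13
  p_4/q_4 = 158/15
  p_5/q_5 = 295/28
  p_6/q_6 = 6058/575
  p_7/q_7 = 6353/603
q_6 = 575 ≤ 583 < 603 = q_7, so the answer is 6058/575.

6058/575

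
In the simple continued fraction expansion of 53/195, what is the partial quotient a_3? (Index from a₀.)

2

53 = 0·195 + 53   →  a_0 = 0
195 = 3·53 + 36   →  a_1 = 3
53 = 1·36 + 17   →  a_2 = 1
36 = 2·17 + 2   →  a_3 = 2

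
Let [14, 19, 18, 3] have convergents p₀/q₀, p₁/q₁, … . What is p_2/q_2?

Using pₖ = aₖpₖ₋₁ + pₖ₋₂, qₖ = aₖqₖ₋₁ + qₖ₋₂ (with p₋₁=1, p₋₂=0, q₋₁=0, q₋₂=1):
  k=0: a=14, p=14, q=1
  k=1: a=19, p=267, q=19
  k=2: a=18, p=4820, q=343

4820/343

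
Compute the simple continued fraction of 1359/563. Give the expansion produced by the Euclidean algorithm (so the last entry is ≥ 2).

[2; 2, 2, 2, 2, 19]

1359 = 2×563 + 233
563 = 2×233 + 97
233 = 2×97 + 39
97 = 2×39 + 19
39 = 2×19 + 1
19 = 19×1 + 0  (stop)
So 1359/563 = [2; 2, 2, 2, 2, 19].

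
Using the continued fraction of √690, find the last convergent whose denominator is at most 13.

289/11

√690 = [26; 3, 1, 2, 1, 3, 52, …] (period length 6).
Convergents:
  p_0/q_0 = 26/1
  p_1/q_1 = 79/3
  p_2/q_2 = 105/4
  p_3/q_3 = 289/11
  p_4/q_4 = 394/15
q_3 = 11 ≤ 13 < 15 = q_4, so the answer is 289/11.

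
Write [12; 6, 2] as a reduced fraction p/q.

158/13

Using pₖ = aₖpₖ₋₁ + pₖ₋₂ and qₖ = aₖqₖ₋₁ + qₖ₋₂:
  k=0: a=12, p=12, q=1
  k=1: a=6, p=73, q=6
  k=2: a=2, p=158, q=13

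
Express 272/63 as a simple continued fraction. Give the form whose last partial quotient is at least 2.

[4; 3, 6, 1, 2]

272 = 4*63 + 20
63 = 3*20 + 3
20 = 6*3 + 2
3 = 1*2 + 1
2 = 2*1 + 0  (stop)
So 272/63 = [4; 3, 6, 1, 2].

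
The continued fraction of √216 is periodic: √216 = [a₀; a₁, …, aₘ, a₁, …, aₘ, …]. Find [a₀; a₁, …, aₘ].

a₀ = ⌊√216⌋ = 14.
With m₀=0, d₀=1 and mₖ₊₁ = dₖaₖ − mₖ, dₖ₊₁ = (n − mₖ₊₁²)/dₖ, aₖ₊₁ = ⌊(a₀+mₖ₊₁)/dₖ₊₁⌋:
  k=1: m=14, d=20, a=1
  k=2: m=6, d=9, a=2
  k=3: m=12, d=8, a=3
  k=4: m=12, d=9, a=2
  k=5: m=6, d=20, a=1
  k=6: m=14, d=1, a=28
d=1 and a=2a₀=28 at k=6, so the next step gives (m, d) = (14, 20) again — its k=1 value — and the period has length 6.

[14; 1, 2, 3, 2, 1, 28]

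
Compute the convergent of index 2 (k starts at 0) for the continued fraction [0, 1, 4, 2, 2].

4/5

Using pₖ = aₖpₖ₋₁ + pₖ₋₂, qₖ = aₖqₖ₋₁ + qₖ₋₂ (with p₋₁=1, p₋₂=0, q₋₁=0, q₋₂=1):
  k=0: a=0, p=0, q=1
  k=1: a=1, p=1, q=1
  k=2: a=4, p=4, q=5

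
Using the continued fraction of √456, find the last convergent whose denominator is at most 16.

√456 = [21; 2, 1, 4, 1, 2, 42, …] (period length 6).
Convergents:
  p_0/q_0 = 21/1
  p_1/q_1 = 43/2
  p_2/q_2 = 64/3
  p_3/q_3 = 299/14
  p_4/q_4 = 363/17
q_3 = 14 ≤ 16 < 17 = q_4, so the answer is 299/14.

299/14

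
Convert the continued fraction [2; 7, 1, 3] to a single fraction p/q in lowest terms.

Using pₖ = aₖpₖ₋₁ + pₖ₋₂ and qₖ = aₖqₖ₋₁ + qₖ₋₂:
  k=0: a=2, p=2, q=1
  k=1: a=7, p=15, q=7
  k=2: a=1, p=17, q=8
  k=3: a=3, p=66, q=31

66/31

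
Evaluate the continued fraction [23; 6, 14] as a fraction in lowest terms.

1969/85

Using pₖ = aₖpₖ₋₁ + pₖ₋₂ and qₖ = aₖqₖ₋₁ + qₖ₋₂:
  k=0: a=23, p=23, q=1
  k=1: a=6, p=139, q=6
  k=2: a=14, p=1969, q=85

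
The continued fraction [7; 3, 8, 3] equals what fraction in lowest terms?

571/78

Fold from the inside: start with 3/1.
  8 + 1/3 = 25/3
  3 + 3/25 = 78/25
  7 + 25/78 = 571/78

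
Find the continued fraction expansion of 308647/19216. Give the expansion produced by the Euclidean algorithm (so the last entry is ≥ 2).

308647 = 16*19216 + 1191
19216 = 16*1191 + 160
1191 = 7*160 + 71
160 = 2*71 + 18
71 = 3*18 + 17
18 = 1*17 + 1
17 = 17*1 + 0  (stop)
So 308647/19216 = [16; 16, 7, 2, 3, 1, 17].

[16; 16, 7, 2, 3, 1, 17]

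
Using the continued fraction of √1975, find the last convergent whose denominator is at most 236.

5644/127

√1975 = [44; 2, 3, 1, 2, 1, 3, 2, 88, …] (period length 8).
Convergents:
  p_0/q_0 = 44/1
  p_1/q_1 = 89/2
  p_2/q_2 = 311/7
  p_3/q_3 = 400/9
  p_4/q_4 = 1111/25
  p_5/q_5 = 1511/34
  p_6/q_6 = 5644/127
  p_7/q_7 = 12799/288
q_6 = 127 ≤ 236 < 288 = q_7, so the answer is 5644/127.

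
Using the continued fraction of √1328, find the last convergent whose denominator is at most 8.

255/7

√1328 = [36; 2, 3, 1, 3, 1, 3, 2, 72, …] (period length 8).
Convergents:
  p_0/q_0 = 36/1
  p_1/q_1 = 73/2
  p_2/q_2 = 255/7
  p_3/q_3 = 328/9
q_2 = 7 ≤ 8 < 9 = q_3, so the answer is 255/7.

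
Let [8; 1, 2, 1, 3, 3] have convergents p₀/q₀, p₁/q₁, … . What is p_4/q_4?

Using pₖ = aₖpₖ₋₁ + pₖ₋₂, qₖ = aₖqₖ₋₁ + qₖ₋₂ (with p₋₁=1, p₋₂=0, q₋₁=0, q₋₂=1):
  k=0: a=8, p=8, q=1
  k=1: a=1, p=9, q=1
  k=2: a=2, p=26, q=3
  k=3: a=1, p=35, q=4
  k=4: a=3, p=131, q=15

131/15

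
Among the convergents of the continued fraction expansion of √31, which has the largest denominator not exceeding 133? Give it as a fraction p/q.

657/118

√31 = [5; 1, 1, 3, 5, 3, 1, 1, 10, …] (period length 8).
Convergents:
  p_0/q_0 = 5/1
  p_1/q_1 = 6/1
  p_2/q_2 = 11/2
  p_3/q_3 = 39/7
  p_4/q_4 = 206/37
  p_5/q_5 = 657/118
  p_6/q_6 = 863/155
q_5 = 118 ≤ 133 < 155 = q_6, so the answer is 657/118.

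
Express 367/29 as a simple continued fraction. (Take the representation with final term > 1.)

367 = 12*29 + 19
29 = 1*19 + 10
19 = 1*10 + 9
10 = 1*9 + 1
9 = 9*1 + 0  (stop)
So 367/29 = [12; 1, 1, 1, 9].

[12; 1, 1, 1, 9]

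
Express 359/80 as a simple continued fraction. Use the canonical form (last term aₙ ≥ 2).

[4; 2, 19, 2]

359 = 4·80 + 39
80 = 2·39 + 2
39 = 19·2 + 1
2 = 2·1 + 0  (stop)
So 359/80 = [4; 2, 19, 2].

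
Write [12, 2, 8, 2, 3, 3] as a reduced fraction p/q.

Using pₖ = aₖpₖ₋₁ + pₖ₋₂ and qₖ = aₖqₖ₋₁ + qₖ₋₂:
  k=0: a=12, p=12, q=1
  k=1: a=2, p=25, q=2
  k=2: a=8, p=212, q=17
  k=3: a=2, p=449, q=36
  k=4: a=3, p=1559, q=125
  k=5: a=3, p=5126, q=411

5126/411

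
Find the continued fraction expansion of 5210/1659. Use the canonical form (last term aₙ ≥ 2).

[3; 7, 8, 3, 9]

5210 = 3·1659 + 233
1659 = 7·233 + 28
233 = 8·28 + 9
28 = 3·9 + 1
9 = 9·1 + 0  (stop)
So 5210/1659 = [3; 7, 8, 3, 9].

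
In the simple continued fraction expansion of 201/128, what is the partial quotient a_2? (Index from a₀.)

201 = 1·128 + 73   →  a_0 = 1
128 = 1·73 + 55   →  a_1 = 1
73 = 1·55 + 18   →  a_2 = 1

1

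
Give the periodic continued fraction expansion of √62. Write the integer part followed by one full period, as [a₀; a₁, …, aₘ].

[7; 1, 6, 1, 14]

a₀ = ⌊√62⌋ = 7.
With m₀=0, d₀=1 and mₖ₊₁ = dₖaₖ − mₖ, dₖ₊₁ = (n − mₖ₊₁²)/dₖ, aₖ₊₁ = ⌊(a₀+mₖ₊₁)/dₖ₊₁⌋:
  k=1: m=7, d=13, a=1
  k=2: m=6, d=2, a=6
  k=3: m=6, d=13, a=1
  k=4: m=7, d=1, a=14
d=1 and a=2a₀=14 at k=4, so the next step gives (m, d) = (7, 13) again — its k=1 value — and the period has length 4.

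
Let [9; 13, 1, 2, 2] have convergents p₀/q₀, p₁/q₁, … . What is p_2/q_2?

Using pₖ = aₖpₖ₋₁ + pₖ₋₂, qₖ = aₖqₖ₋₁ + qₖ₋₂ (with p₋₁=1, p₋₂=0, q₋₁=0, q₋₂=1):
  k=0: a=9, p=9, q=1
  k=1: a=13, p=118, q=13
  k=2: a=1, p=127, q=14

127/14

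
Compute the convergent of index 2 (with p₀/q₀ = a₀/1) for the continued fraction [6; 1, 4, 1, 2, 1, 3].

Using pₖ = aₖpₖ₋₁ + pₖ₋₂, qₖ = aₖqₖ₋₁ + qₖ₋₂ (with p₋₁=1, p₋₂=0, q₋₁=0, q₋₂=1):
  k=0: a=6, p=6, q=1
  k=1: a=1, p=7, q=1
  k=2: a=4, p=34, q=5

34/5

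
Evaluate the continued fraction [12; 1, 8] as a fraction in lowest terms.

Fold from the inside: start with 8/1.
  1 + 1/8 = 9/8
  12 + 8/9 = 116/9

116/9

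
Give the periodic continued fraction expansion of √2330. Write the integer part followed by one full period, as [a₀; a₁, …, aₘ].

a₀ = ⌊√2330⌋ = 48.
With m₀=0, d₀=1 and mₖ₊₁ = dₖaₖ − mₖ, dₖ₊₁ = (n − mₖ₊₁²)/dₖ, aₖ₊₁ = ⌊(a₀+mₖ₊₁)/dₖ₊₁⌋:
  k=1: m=48, d=26, a=3
  k=2: m=30, d=55, a=1
  k=3: m=25, d=31, a=2
  k=4: m=37, d=31, a=2
  k=5: m=25, d=55, a=1
  k=6: m=30, d=26, a=3
  k=7: m=48, d=1, a=96
d=1 and a=2a₀=96 at k=7, so the next step gives (m, d) = (48, 26) again — its k=1 value — and the period has length 7.

[48; 3, 1, 2, 2, 1, 3, 96]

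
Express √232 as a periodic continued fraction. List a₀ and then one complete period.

a₀ = ⌊√232⌋ = 15.

[15; 4, 3, 7, 3, 4, 30]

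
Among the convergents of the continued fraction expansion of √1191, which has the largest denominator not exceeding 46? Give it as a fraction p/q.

√1191 = [34; 1, 1, 22, 1, 1, 68, …] (period length 6).
Convergents:
  p_0/q_0 = 34/1
  p_1/q_1 = 35/1
  p_2/q_2 = 69/2
  p_3/q_3 = 1553/45
  p_4/q_4 = 1622/47
q_3 = 45 ≤ 46 < 47 = q_4, so the answer is 1553/45.

1553/45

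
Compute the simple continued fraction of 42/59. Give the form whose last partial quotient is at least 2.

[0; 1, 2, 2, 8]

42 = 0*59 + 42
59 = 1*42 + 17
42 = 2*17 + 8
17 = 2*8 + 1
8 = 8*1 + 0  (stop)
So 42/59 = [0; 1, 2, 2, 8].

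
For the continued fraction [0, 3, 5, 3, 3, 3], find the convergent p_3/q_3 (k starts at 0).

Using pₖ = aₖpₖ₋₁ + pₖ₋₂, qₖ = aₖqₖ₋₁ + qₖ₋₂ (with p₋₁=1, p₋₂=0, q₋₁=0, q₋₂=1):
  k=0: a=0, p=0, q=1
  k=1: a=3, p=1, q=3
  k=2: a=5, p=5, q=16
  k=3: a=3, p=16, q=51

16/51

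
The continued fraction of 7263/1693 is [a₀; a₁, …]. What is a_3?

4

7263 = 4·1693 + 491   →  a_0 = 4
1693 = 3·491 + 220   →  a_1 = 3
491 = 2·220 + 51   →  a_2 = 2
220 = 4·51 + 16   →  a_3 = 4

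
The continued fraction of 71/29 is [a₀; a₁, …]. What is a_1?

71 = 2·29 + 13   →  a_0 = 2
29 = 2·13 + 3   →  a_1 = 2

2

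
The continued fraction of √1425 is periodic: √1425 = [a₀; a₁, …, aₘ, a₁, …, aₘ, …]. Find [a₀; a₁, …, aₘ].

a₀ = ⌊√1425⌋ = 37.
With m₀=0, d₀=1 and mₖ₊₁ = dₖaₖ − mₖ, dₖ₊₁ = (n − mₖ₊₁²)/dₖ, aₖ₊₁ = ⌊(a₀+mₖ₊₁)/dₖ₊₁⌋:
  k=1: m=37, d=56, a=1
  k=2: m=19, d=19, a=2
  k=3: m=19, d=56, a=1
  k=4: m=37, d=1, a=74
d=1 and a=2a₀=74 at k=4, so the next step gives (m, d) = (37, 56) again — its k=1 value — and the period has length 4.

[37; 1, 2, 1, 74]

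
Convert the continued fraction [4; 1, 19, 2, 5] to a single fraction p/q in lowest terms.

1114/225

Fold from the inside: start with 5/1.
  2 + 1/5 = 11/5
  19 + 5/11 = 214/11
  1 + 11/214 = 225/214
  4 + 214/225 = 1114/225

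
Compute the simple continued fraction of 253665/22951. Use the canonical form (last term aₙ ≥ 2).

[11; 19, 16, 18, 1, 3]

253665 = 11*22951 + 1204
22951 = 19*1204 + 75
1204 = 16*75 + 4
75 = 18*4 + 3
4 = 1*3 + 1
3 = 3*1 + 0  (stop)
So 253665/22951 = [11; 19, 16, 18, 1, 3].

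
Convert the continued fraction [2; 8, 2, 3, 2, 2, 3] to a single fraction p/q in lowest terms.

Using pₖ = aₖpₖ₋₁ + pₖ₋₂ and qₖ = aₖqₖ₋₁ + qₖ₋₂:
  k=0: a=2, p=2, q=1
  k=1: a=8, p=17, q=8
  k=2: a=2, p=36, q=17
  k=3: a=3, p=125, q=59
  k=4: a=2, p=286, q=135
  k=5: a=2, p=697, q=329
  k=6: a=3, p=2377, q=1122

2377/1122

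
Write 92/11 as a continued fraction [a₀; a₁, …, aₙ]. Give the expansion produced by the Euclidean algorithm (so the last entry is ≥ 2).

92 = 8·11 + 4
11 = 2·4 + 3
4 = 1·3 + 1
3 = 3·1 + 0  (stop)
So 92/11 = [8; 2, 1, 3].

[8; 2, 1, 3]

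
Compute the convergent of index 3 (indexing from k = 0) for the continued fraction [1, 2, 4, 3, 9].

Using pₖ = aₖpₖ₋₁ + pₖ₋₂, qₖ = aₖqₖ₋₁ + qₖ₋₂ (with p₋₁=1, p₋₂=0, q₋₁=0, q₋₂=1):
  k=0: a=1, p=1, q=1
  k=1: a=2, p=3, q=2
  k=2: a=4, p=13, q=9
  k=3: a=3, p=42, q=29

42/29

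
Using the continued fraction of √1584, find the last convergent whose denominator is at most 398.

√1584 = [39; 1, 3, 1, 78, …] (period length 4).
Convergents:
  p_0/q_0 = 39/1
  p_1/q_1 = 40/1
  p_2/q_2 = 159/4
  p_3/q_3 = 199/5
  p_4/q_4 = 15681/394
  p_5/q_5 = 15880/399
q_4 = 394 ≤ 398 < 399 = q_5, so the answer is 15681/394.

15681/394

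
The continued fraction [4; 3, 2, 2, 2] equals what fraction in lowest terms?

176/41

Using pₖ = aₖpₖ₋₁ + pₖ₋₂ and qₖ = aₖqₖ₋₁ + qₖ₋₂:
  k=0: a=4, p=4, q=1
  k=1: a=3, p=13, q=3
  k=2: a=2, p=30, q=7
  k=3: a=2, p=73, q=17
  k=4: a=2, p=176, q=41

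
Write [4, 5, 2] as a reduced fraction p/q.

Fold from the inside: start with 2/1.
  5 + 1/2 = 11/2
  4 + 2/11 = 46/11

46/11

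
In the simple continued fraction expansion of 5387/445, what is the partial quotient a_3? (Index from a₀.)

5387 = 12·445 + 47   →  a_0 = 12
445 = 9·47 + 22   →  a_1 = 9
47 = 2·22 + 3   →  a_2 = 2
22 = 7·3 + 1   →  a_3 = 7

7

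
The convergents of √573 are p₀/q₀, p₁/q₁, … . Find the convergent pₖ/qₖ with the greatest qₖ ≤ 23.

√573 = [23; 1, 14, 1, 46, …] (period length 4).
Convergents:
  p_0/q_0 = 23/1
  p_1/q_1 = 24/1
  p_2/q_2 = 359/15
  p_3/q_3 = 383/16
  p_4/q_4 = 17977/751
q_3 = 16 ≤ 23 < 751 = q_4, so the answer is 383/16.

383/16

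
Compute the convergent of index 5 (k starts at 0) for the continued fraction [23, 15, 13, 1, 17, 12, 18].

1051987/45607

Using pₖ = aₖpₖ₋₁ + pₖ₋₂, qₖ = aₖqₖ₋₁ + qₖ₋₂ (with p₋₁=1, p₋₂=0, q₋₁=0, q₋₂=1):
  k=0: a=23, p=23, q=1
  k=1: a=15, p=346, q=15
  k=2: a=13, p=4521, q=196
  k=3: a=1, p=4867, q=211
  k=4: a=17, p=87260, q=3783
  k=5: a=12, p=1051987, q=45607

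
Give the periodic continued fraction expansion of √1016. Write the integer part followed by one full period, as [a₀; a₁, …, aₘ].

[31; 1, 6, 1, 62]

a₀ = ⌊√1016⌋ = 31.
With m₀=0, d₀=1 and mₖ₊₁ = dₖaₖ − mₖ, dₖ₊₁ = (n − mₖ₊₁²)/dₖ, aₖ₊₁ = ⌊(a₀+mₖ₊₁)/dₖ₊₁⌋:
  k=1: m=31, d=55, a=1
  k=2: m=24, d=8, a=6
  k=3: m=24, d=55, a=1
  k=4: m=31, d=1, a=62
d=1 and a=2a₀=62 at k=4, so the next step gives (m, d) = (31, 55) again — its k=1 value — and the period has length 4.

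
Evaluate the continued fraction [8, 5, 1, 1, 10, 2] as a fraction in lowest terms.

1988/243

Using pₖ = aₖpₖ₋₁ + pₖ₋₂ and qₖ = aₖqₖ₋₁ + qₖ₋₂:
  k=0: a=8, p=8, q=1
  k=1: a=5, p=41, q=5
  k=2: a=1, p=49, q=6
  k=3: a=1, p=90, q=11
  k=4: a=10, p=949, q=116
  k=5: a=2, p=1988, q=243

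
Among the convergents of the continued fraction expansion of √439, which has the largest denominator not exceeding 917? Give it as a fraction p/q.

18459/881

√439 = [20; 1, 19, 1, 40, …] (period length 4).
Convergents:
  p_0/q_0 = 20/1
  p_1/q_1 = 21/1
  p_2/q_2 = 419/20
  p_3/q_3 = 440/21
  p_4/q_4 = 18019/860
  p_5/q_5 = 18459/881
  p_6/q_6 = 368740/17599
q_5 = 881 ≤ 917 < 17599 = q_6, so the answer is 18459/881.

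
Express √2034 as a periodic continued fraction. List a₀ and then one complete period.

a₀ = ⌊√2034⌋ = 45.
With m₀=0, d₀=1 and mₖ₊₁ = dₖaₖ − mₖ, dₖ₊₁ = (n − mₖ₊₁²)/dₖ, aₖ₊₁ = ⌊(a₀+mₖ₊₁)/dₖ₊₁⌋:
  k=1: m=45, d=9, a=10
  k=2: m=45, d=1, a=90
d=1 and a=2a₀=90 at k=2, so the next step gives (m, d) = (45, 9) again — its k=1 value — and the period has length 2.

[45; 10, 90]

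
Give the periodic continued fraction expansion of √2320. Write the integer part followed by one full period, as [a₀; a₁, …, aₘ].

a₀ = ⌊√2320⌋ = 48.
With m₀=0, d₀=1 and mₖ₊₁ = dₖaₖ − mₖ, dₖ₊₁ = (n − mₖ₊₁²)/dₖ, aₖ₊₁ = ⌊(a₀+mₖ₊₁)/dₖ₊₁⌋:
  k=1: m=48, d=16, a=6
  k=2: m=48, d=1, a=96
d=1 and a=2a₀=96 at k=2, so the next step gives (m, d) = (48, 16) again — its k=1 value — and the period has length 2.

[48; 6, 96]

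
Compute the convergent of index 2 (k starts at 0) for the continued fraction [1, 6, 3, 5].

Using pₖ = aₖpₖ₋₁ + pₖ₋₂, qₖ = aₖqₖ₋₁ + qₖ₋₂ (with p₋₁=1, p₋₂=0, q₋₁=0, q₋₂=1):
  k=0: a=1, p=1, q=1
  k=1: a=6, p=7, q=6
  k=2: a=3, p=22, q=19

22/19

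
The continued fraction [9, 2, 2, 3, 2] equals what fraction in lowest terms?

Using pₖ = aₖpₖ₋₁ + pₖ₋₂ and qₖ = aₖqₖ₋₁ + qₖ₋₂:
  k=0: a=9, p=9, q=1
  k=1: a=2, p=19, q=2
  k=2: a=2, p=47, q=5
  k=3: a=3, p=160, q=17
  k=4: a=2, p=367, q=39

367/39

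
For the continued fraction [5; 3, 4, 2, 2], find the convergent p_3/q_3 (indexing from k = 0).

Using pₖ = aₖpₖ₋₁ + pₖ₋₂, qₖ = aₖqₖ₋₁ + qₖ₋₂ (with p₋₁=1, p₋₂=0, q₋₁=0, q₋₂=1):
  k=0: a=5, p=5, q=1
  k=1: a=3, p=16, q=3
  k=2: a=4, p=69, q=13
  k=3: a=2, p=154, q=29

154/29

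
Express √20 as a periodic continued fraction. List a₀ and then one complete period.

[4; 2, 8]

a₀ = ⌊√20⌋ = 4.
With m₀=0, d₀=1 and mₖ₊₁ = dₖaₖ − mₖ, dₖ₊₁ = (n − mₖ₊₁²)/dₖ, aₖ₊₁ = ⌊(a₀+mₖ₊₁)/dₖ₊₁⌋:
  k=1: m=4, d=4, a=2
  k=2: m=4, d=1, a=8
d=1 and a=2a₀=8 at k=2, so the next step gives (m, d) = (4, 4) again — its k=1 value — and the period has length 2.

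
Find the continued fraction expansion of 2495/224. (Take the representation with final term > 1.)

[11; 7, 4, 2, 3]

2495 = 11*224 + 31
224 = 7*31 + 7
31 = 4*7 + 3
7 = 2*3 + 1
3 = 3*1 + 0  (stop)
So 2495/224 = [11; 7, 4, 2, 3].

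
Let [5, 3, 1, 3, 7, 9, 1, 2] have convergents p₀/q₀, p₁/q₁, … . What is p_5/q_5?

5245/996

Using pₖ = aₖpₖ₋₁ + pₖ₋₂, qₖ = aₖqₖ₋₁ + qₖ₋₂ (with p₋₁=1, p₋₂=0, q₋₁=0, q₋₂=1):
  k=0: a=5, p=5, q=1
  k=1: a=3, p=16, q=3
  k=2: a=1, p=21, q=4
  k=3: a=3, p=79, q=15
  k=4: a=7, p=574, q=109
  k=5: a=9, p=5245, q=996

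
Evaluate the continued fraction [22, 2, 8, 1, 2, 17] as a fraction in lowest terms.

21439/954

Fold from the inside: start with 17/1.
  2 + 1/17 = 35/17
  1 + 17/35 = 52/35
  8 + 35/52 = 451/52
  2 + 52/451 = 954/451
  22 + 451/954 = 21439/954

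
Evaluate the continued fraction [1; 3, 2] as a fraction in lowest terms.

Using pₖ = aₖpₖ₋₁ + pₖ₋₂ and qₖ = aₖqₖ₋₁ + qₖ₋₂:
  k=0: a=1, p=1, q=1
  k=1: a=3, p=4, q=3
  k=2: a=2, p=9, q=7

9/7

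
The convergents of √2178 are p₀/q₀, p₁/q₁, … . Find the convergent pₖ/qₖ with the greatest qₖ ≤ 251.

√2178 = [46; 1, 2, 46, 2, 1, 92, …] (period length 6).
Convergents:
  p_0/q_0 = 46/1
  p_1/q_1 = 47/1
  p_2/q_2 = 140/3
  p_3/q_3 = 6487/139
  p_4/q_4 = 13114/281
q_3 = 139 ≤ 251 < 281 = q_4, so the answer is 6487/139.

6487/139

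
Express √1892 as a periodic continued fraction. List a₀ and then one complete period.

a₀ = ⌊√1892⌋ = 43.
With m₀=0, d₀=1 and mₖ₊₁ = dₖaₖ − mₖ, dₖ₊₁ = (n − mₖ₊₁²)/dₖ, aₖ₊₁ = ⌊(a₀+mₖ₊₁)/dₖ₊₁⌋:
  k=1: m=43, d=43, a=2
  k=2: m=43, d=1, a=86
d=1 and a=2a₀=86 at k=2, so the next step gives (m, d) = (43, 43) again — its k=1 value — and the period has length 2.

[43; 2, 86]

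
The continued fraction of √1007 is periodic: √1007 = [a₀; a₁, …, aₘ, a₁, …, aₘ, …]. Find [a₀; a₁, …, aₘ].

[31; 1, 2, 1, 2, 1, 62]

a₀ = ⌊√1007⌋ = 31.
With m₀=0, d₀=1 and mₖ₊₁ = dₖaₖ − mₖ, dₖ₊₁ = (n − mₖ₊₁²)/dₖ, aₖ₊₁ = ⌊(a₀+mₖ₊₁)/dₖ₊₁⌋:
  k=1: m=31, d=46, a=1
  k=2: m=15, d=17, a=2
  k=3: m=19, d=38, a=1
  k=4: m=19, d=17, a=2
  k=5: m=15, d=46, a=1
  k=6: m=31, d=1, a=62
d=1 and a=2a₀=62 at k=6, so the next step gives (m, d) = (31, 46) again — its k=1 value — and the period has length 6.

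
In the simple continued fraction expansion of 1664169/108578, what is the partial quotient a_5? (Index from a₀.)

2

1664169 = 15·108578 + 35499   →  a_0 = 15
108578 = 3·35499 + 2081   →  a_1 = 3
35499 = 17·2081 + 122   →  a_2 = 17
2081 = 17·122 + 7   →  a_3 = 17
122 = 17·7 + 3   →  a_4 = 17
7 = 2·3 + 1   →  a_5 = 2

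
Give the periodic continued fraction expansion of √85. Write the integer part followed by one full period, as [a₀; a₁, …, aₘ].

[9; 4, 1, 1, 4, 18]

a₀ = ⌊√85⌋ = 9.
With m₀=0, d₀=1 and mₖ₊₁ = dₖaₖ − mₖ, dₖ₊₁ = (n − mₖ₊₁²)/dₖ, aₖ₊₁ = ⌊(a₀+mₖ₊₁)/dₖ₊₁⌋:
  k=1: m=9, d=4, a=4
  k=2: m=7, d=9, a=1
  k=3: m=2, d=9, a=1
  k=4: m=7, d=4, a=4
  k=5: m=9, d=1, a=18
d=1 and a=2a₀=18 at k=5, so the next step gives (m, d) = (9, 4) again — its k=1 value — and the period has length 5.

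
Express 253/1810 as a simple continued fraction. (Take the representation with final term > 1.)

[0; 7, 6, 2, 19]

253 = 0·1810 + 253
1810 = 7·253 + 39
253 = 6·39 + 19
39 = 2·19 + 1
19 = 19·1 + 0  (stop)
So 253/1810 = [0; 7, 6, 2, 19].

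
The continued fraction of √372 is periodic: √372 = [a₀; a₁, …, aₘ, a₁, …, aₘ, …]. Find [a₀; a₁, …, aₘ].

[19; 3, 2, 12, 2, 3, 38]

a₀ = ⌊√372⌋ = 19.
With m₀=0, d₀=1 and mₖ₊₁ = dₖaₖ − mₖ, dₖ₊₁ = (n − mₖ₊₁²)/dₖ, aₖ₊₁ = ⌊(a₀+mₖ₊₁)/dₖ₊₁⌋:
  k=1: m=19, d=11, a=3
  k=2: m=14, d=16, a=2
  k=3: m=18, d=3, a=12
  k=4: m=18, d=16, a=2
  k=5: m=14, d=11, a=3
  k=6: m=19, d=1, a=38
d=1 and a=2a₀=38 at k=6, so the next step gives (m, d) = (19, 11) again — its k=1 value — and the period has length 6.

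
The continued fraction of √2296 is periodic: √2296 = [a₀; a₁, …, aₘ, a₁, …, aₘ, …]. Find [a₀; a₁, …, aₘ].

[47; 1, 10, 1, 94]

a₀ = ⌊√2296⌋ = 47.
With m₀=0, d₀=1 and mₖ₊₁ = dₖaₖ − mₖ, dₖ₊₁ = (n − mₖ₊₁²)/dₖ, aₖ₊₁ = ⌊(a₀+mₖ₊₁)/dₖ₊₁⌋:
  k=1: m=47, d=87, a=1
  k=2: m=40, d=8, a=10
  k=3: m=40, d=87, a=1
  k=4: m=47, d=1, a=94
d=1 and a=2a₀=94 at k=4, so the next step gives (m, d) = (47, 87) again — its k=1 value — and the period has length 4.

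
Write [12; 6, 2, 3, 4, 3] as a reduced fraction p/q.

Fold from the inside: start with 3/1.
  4 + 1/3 = 13/3
  3 + 3/13 = 42/13
  2 + 13/42 = 97/42
  6 + 42/97 = 624/97
  12 + 97/624 = 7585/624

7585/624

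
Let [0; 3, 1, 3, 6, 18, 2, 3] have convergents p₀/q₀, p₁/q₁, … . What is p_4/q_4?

25/94

Using pₖ = aₖpₖ₋₁ + pₖ₋₂, qₖ = aₖqₖ₋₁ + qₖ₋₂ (with p₋₁=1, p₋₂=0, q₋₁=0, q₋₂=1):
  k=0: a=0, p=0, q=1
  k=1: a=3, p=1, q=3
  k=2: a=1, p=1, q=4
  k=3: a=3, p=4, q=15
  k=4: a=6, p=25, q=94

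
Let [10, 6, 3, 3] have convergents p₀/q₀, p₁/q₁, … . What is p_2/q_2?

193/19

Using pₖ = aₖpₖ₋₁ + pₖ₋₂, qₖ = aₖqₖ₋₁ + qₖ₋₂ (with p₋₁=1, p₋₂=0, q₋₁=0, q₋₂=1):
  k=0: a=10, p=10, q=1
  k=1: a=6, p=61, q=6
  k=2: a=3, p=193, q=19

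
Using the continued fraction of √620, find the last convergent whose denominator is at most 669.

√620 = [24; 1, 8, 1, 48, …] (period length 4).
Convergents:
  p_0/q_0 = 24/1
  p_1/q_1 = 25/1
  p_2/q_2 = 224/9
  p_3/q_3 = 249/10
  p_4/q_4 = 12176/489
  p_5/q_5 = 12425/499
  p_6/q_6 = 111576/4481
q_5 = 499 ≤ 669 < 4481 = q_6, so the answer is 12425/499.

12425/499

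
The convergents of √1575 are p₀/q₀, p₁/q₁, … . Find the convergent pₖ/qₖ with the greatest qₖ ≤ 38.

1389/35

√1575 = [39; 1, 2, 5, 2, 1, 78, …] (period length 6).
Convergents:
  p_0/q_0 = 39/1
  p_1/q_1 = 40/1
  p_2/q_2 = 119/3
  p_3/q_3 = 635/16
  p_4/q_4 = 1389/35
  p_5/q_5 = 2024/51
q_4 = 35 ≤ 38 < 51 = q_5, so the answer is 1389/35.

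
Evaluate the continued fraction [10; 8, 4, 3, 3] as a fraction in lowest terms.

3583/354

Using pₖ = aₖpₖ₋₁ + pₖ₋₂ and qₖ = aₖqₖ₋₁ + qₖ₋₂:
  k=0: a=10, p=10, q=1
  k=1: a=8, p=81, q=8
  k=2: a=4, p=334, q=33
  k=3: a=3, p=1083, q=107
  k=4: a=3, p=3583, q=354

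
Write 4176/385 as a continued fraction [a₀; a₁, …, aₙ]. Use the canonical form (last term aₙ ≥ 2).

4176 = 10*385 + 326
385 = 1*326 + 59
326 = 5*59 + 31
59 = 1*31 + 28
31 = 1*28 + 3
28 = 9*3 + 1
3 = 3*1 + 0  (stop)
So 4176/385 = [10; 1, 5, 1, 1, 9, 3].

[10; 1, 5, 1, 1, 9, 3]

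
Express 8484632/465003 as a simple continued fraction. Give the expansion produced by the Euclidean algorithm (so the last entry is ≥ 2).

[18; 4, 17, 8, 19, 3, 14]

8484632 = 18*465003 + 114578
465003 = 4*114578 + 6691
114578 = 17*6691 + 831
6691 = 8*831 + 43
831 = 19*43 + 14
43 = 3*14 + 1
14 = 14*1 + 0  (stop)
So 8484632/465003 = [18; 4, 17, 8, 19, 3, 14].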